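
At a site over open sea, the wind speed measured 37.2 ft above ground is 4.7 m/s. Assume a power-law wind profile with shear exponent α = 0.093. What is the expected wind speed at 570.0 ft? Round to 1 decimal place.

Power-law profile: V₂ = V₁ · (z₂/z₁)^α
V₂ = 4.7 × (570.0/37.2)^0.093 = 4.7 × (15.3226)^0.093
    = 4.7 × 1.2889 = 6.0581 m/s

6.1 m/s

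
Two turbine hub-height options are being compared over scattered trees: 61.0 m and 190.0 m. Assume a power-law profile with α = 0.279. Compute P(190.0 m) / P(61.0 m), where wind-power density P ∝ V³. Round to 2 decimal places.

2.59

Speed ratio: V_B/V_A = (z_B/z_A)^α = (190.0/61.0)^0.279 = (3.1148)^0.279 = 1.37298
Power-density ratio: P_B/P_A = (V_B/V_A)³ = (1.37298)³ = 2.58819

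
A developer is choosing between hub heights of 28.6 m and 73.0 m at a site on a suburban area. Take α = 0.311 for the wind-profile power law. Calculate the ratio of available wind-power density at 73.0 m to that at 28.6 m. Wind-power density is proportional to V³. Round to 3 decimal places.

2.397

Speed ratio: V_B/V_A = (z_B/z_A)^α = (73.0/28.6)^0.311 = (2.5524)^0.311 = 1.33833
Power-density ratio: P_B/P_A = (V_B/V_A)³ = (1.33833)³ = 2.39713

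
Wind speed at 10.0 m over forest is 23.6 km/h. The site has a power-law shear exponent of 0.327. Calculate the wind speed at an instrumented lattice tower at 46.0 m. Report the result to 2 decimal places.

Power-law profile: V₂ = V₁ · (z₂/z₁)^α
V₂ = 23.6 × (46.0/10.0)^0.327 = 23.6 × (4.6000)^0.327
    = 23.6 × 1.6471 = 38.8717 km/h

38.87 km/h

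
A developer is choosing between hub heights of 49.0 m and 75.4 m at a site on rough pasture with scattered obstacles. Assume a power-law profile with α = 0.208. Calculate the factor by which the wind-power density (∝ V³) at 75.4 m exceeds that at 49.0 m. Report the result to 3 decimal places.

1.309

Speed ratio: V_B/V_A = (z_B/z_A)^α = (75.4/49.0)^0.208 = (1.5388)^0.208 = 1.09379
Power-density ratio: P_B/P_A = (V_B/V_A)³ = (1.09379)³ = 1.30857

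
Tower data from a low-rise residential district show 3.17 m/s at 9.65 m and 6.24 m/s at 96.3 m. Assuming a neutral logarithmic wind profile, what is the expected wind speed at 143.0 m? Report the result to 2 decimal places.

Log law: V ∝ ln(z/z₀). From the pair, with r = V₁/V₂ = 0.50801,
ln z₀ = (ln z₁ − r·ln z₂)/(1 − r) = (2.2670 − 0.50801×4.5675)/0.49199 = -0.1085 → z₀ = 0.8972 m
V₃ = V₁ · ln(z₃/z₀)/ln(z₁/z₀) = 3.17 × 5.0713/2.3754 = 6.7676 m/s

6.77 m/s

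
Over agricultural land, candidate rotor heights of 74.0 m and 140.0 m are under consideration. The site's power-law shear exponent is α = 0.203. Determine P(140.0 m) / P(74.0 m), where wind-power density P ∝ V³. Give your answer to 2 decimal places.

Speed ratio: V_B/V_A = (z_B/z_A)^α = (140.0/74.0)^0.203 = (1.8919)^0.203 = 1.13818
Power-density ratio: P_B/P_A = (V_B/V_A)³ = (1.13818)³ = 1.47445

1.47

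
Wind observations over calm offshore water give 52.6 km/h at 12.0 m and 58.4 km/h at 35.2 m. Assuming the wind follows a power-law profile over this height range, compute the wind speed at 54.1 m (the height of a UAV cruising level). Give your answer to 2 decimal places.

First find α: α = ln(V₂/V₁)/ln(z₂/z₁) = ln(58.4/52.6)/ln(35.2/12.0) = 0.10460/1.07614 = 0.0972
Extrapolate from 35.2 m to 54.1 m: V₃ = 58.4 × (54.1/35.2)^0.0972 = 58.4 × 1.0427 = 60.8913 km/h

60.89 km/h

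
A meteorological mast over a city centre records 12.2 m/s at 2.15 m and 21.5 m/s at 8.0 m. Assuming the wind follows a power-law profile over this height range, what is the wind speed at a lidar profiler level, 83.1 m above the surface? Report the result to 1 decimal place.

First find α: α = ln(V₂/V₁)/ln(z₂/z₁) = ln(21.5/12.2)/ln(8.0/2.15) = 0.56662/1.31397 = 0.4312
Extrapolate from 8.0 m to 83.1 m: V₃ = 21.5 × (83.1/8.0)^0.4312 = 21.5 × 2.7437 = 58.9905 m/s

59.0 m/s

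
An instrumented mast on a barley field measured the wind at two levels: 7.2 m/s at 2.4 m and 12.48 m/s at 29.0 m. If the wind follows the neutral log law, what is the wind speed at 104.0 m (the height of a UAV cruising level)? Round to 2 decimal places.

15.19 m/s

Log law: V ∝ ln(z/z₀). From the pair, with r = V₁/V₂ = 0.57692,
ln z₀ = (ln z₁ − r·ln z₂)/(1 − r) = (0.8755 − 0.57692×3.3673)/0.42308 = -2.5225 → z₀ = 0.08026 m
V₃ = V₁ · ln(z₃/z₀)/ln(z₁/z₀) = 7.2 × 7.1669/3.3979 = 15.1861 m/s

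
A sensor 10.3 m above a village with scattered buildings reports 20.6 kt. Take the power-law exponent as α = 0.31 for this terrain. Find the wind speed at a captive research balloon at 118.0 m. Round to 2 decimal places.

Power-law profile: V₂ = V₁ · (z₂/z₁)^α
V₂ = 20.6 × (118.0/10.3)^0.31 = 20.6 × (11.4563)^0.31
    = 20.6 × 2.1296 = 43.8704 kt

43.87 kt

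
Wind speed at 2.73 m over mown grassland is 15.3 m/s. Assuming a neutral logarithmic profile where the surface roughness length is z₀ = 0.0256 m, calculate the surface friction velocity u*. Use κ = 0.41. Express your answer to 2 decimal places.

u* ≈ 1.34 m/s

Log law: V(z) = (u*/κ) · ln(z/z₀) ⇒ u* = κ · V / ln(z/z₀)
u* = 0.41 × 15.3 / ln(2.73/0.0256) = 0.41 × 15.3 / 4.6695
   = 6.2730 / 4.6695 = 1.3434 m/s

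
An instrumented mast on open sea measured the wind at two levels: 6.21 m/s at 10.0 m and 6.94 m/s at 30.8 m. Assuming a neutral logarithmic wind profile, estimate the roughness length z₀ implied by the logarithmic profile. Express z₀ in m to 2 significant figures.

z₀ ≈ 0.00070 m

Log law: V(z) ∝ ln(z/z₀). With r = V₁/V₂ = 6.21/6.94 = 0.89481,
r · ln(z₂/z₀) = ln(z₁/z₀) ⇒ ln z₀ = (ln z₁ − r·ln z₂)/(1 − r)
ln z₀ = (2.30259 − 0.89481×3.42751) / 0.10519 = -7.2670
z₀ = exp(-7.2670) = 0.0006982 m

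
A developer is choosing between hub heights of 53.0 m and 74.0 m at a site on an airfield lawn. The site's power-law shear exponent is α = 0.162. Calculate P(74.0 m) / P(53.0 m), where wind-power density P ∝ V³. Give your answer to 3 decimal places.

Speed ratio: V_B/V_A = (z_B/z_A)^α = (74.0/53.0)^0.162 = (1.3962)^0.162 = 1.05556
Power-density ratio: P_B/P_A = (V_B/V_A)³ = (1.05556)³ = 1.17611

1.176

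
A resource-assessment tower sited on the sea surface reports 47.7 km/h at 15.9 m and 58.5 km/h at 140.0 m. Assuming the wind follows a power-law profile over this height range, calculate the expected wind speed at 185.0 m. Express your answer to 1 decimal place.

First find α: α = ln(V₂/V₁)/ln(z₂/z₁) = ln(58.5/47.7)/ln(140.0/15.9) = 0.20410/2.17532 = 0.0938
Extrapolate from 140.0 m to 185.0 m: V₃ = 58.5 × (185.0/140.0)^0.0938 = 58.5 × 1.0265 = 60.0499 km/h

60.0 km/h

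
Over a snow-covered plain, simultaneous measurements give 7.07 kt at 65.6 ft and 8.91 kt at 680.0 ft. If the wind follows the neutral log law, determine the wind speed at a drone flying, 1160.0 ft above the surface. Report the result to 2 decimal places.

Log law: V ∝ ln(z/z₀). From the pair, with r = V₁/V₂ = 0.79349,
ln z₀ = (ln z₁ − r·ln z₂)/(1 − r) = (4.1836 − 0.79349×6.5221)/0.20651 = -4.8019 → z₀ = 0.008214 ft
V₃ = V₁ · ln(z₃/z₀)/ln(z₁/z₀) = 7.07 × 11.8581/8.9855 = 9.3302 kt

9.33 kt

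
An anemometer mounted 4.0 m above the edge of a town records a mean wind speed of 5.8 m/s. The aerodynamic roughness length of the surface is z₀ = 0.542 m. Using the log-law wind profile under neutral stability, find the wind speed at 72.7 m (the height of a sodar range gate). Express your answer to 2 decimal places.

14.22 m/s

Log law: V(z) ∝ ln(z/z₀), so V₂/V₁ = ln(z₂/z₀) / ln(z₁/z₀).
ln(72.7/0.542) = 4.8988, ln(4.0/0.542) = 1.9988
V₂ = 5.8 × 4.8988/1.9988 = 5.8 × 2.4509 = 14.2153 m/s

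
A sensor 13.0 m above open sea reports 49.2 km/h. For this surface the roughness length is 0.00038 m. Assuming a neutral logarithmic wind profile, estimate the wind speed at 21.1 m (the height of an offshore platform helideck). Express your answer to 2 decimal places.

51.48 km/h

Log law: V(z) ∝ ln(z/z₀), so V₂/V₁ = ln(z₂/z₀) / ln(z₁/z₀).
ln(21.1/0.00038) = 10.9246, ln(13.0/0.00038) = 10.4403
V₂ = 49.2 × 10.9246/10.4403 = 49.2 × 1.0464 = 51.4824 km/h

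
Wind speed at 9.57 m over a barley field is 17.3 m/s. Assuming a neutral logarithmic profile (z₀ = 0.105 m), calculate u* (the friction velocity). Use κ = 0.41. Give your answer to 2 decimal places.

u* ≈ 1.57 m/s

Log law: V(z) = (u*/κ) · ln(z/z₀) ⇒ u* = κ · V / ln(z/z₀)
u* = 0.41 × 17.3 / ln(9.57/0.105) = 0.41 × 17.3 / 4.5124
   = 7.0930 / 4.5124 = 1.5719 m/s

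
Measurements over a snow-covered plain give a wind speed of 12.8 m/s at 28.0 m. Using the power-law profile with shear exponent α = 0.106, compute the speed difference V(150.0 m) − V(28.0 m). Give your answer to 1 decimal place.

Power law: V₂ = V₁ · (z₂/z₁)^α = 12.8 × (5.3571)^0.106 = 15.2924 m/s
ΔV = 15.2924 − 12.8 = 2.4924 m/s

2.5 m/s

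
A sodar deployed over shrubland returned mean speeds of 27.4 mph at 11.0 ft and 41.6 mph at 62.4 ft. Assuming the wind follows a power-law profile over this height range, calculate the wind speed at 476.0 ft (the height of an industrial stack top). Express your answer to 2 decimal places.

First find α: α = ln(V₂/V₁)/ln(z₂/z₁) = ln(41.6/27.4)/ln(62.4/11.0) = 0.41756/1.73567 = 0.2406
Extrapolate from 62.4 ft to 476.0 ft: V₃ = 41.6 × (476.0/62.4)^0.2406 = 41.6 × 1.6304 = 67.8237 mph

67.82 mph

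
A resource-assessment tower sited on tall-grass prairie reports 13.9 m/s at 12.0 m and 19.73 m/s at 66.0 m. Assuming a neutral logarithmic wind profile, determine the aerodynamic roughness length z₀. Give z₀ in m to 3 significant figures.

z₀ ≈ 0.206 m

Log law: V(z) ∝ ln(z/z₀). With r = V₁/V₂ = 13.9/19.73 = 0.70451,
r · ln(z₂/z₀) = ln(z₁/z₀) ⇒ ln z₀ = (ln z₁ − r·ln z₂)/(1 − r)
ln z₀ = (2.48491 − 0.70451×4.18965) / 0.29549 = -1.5796
z₀ = exp(-1.5796) = 0.2061 m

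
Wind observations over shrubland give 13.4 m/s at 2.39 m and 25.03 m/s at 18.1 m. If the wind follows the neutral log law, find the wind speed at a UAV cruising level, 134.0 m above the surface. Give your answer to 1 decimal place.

Log law: V ∝ ln(z/z₀). From the pair, with r = V₁/V₂ = 0.53536,
ln z₀ = (ln z₁ − r·ln z₂)/(1 − r) = (0.8713 − 0.53536×2.8959)/0.46464 = -1.4615 → z₀ = 0.2319 m
V₃ = V₁ · ln(z₃/z₀)/ln(z₁/z₀) = 13.4 × 6.3593/2.3328 = 36.5297 m/s

36.5 m/s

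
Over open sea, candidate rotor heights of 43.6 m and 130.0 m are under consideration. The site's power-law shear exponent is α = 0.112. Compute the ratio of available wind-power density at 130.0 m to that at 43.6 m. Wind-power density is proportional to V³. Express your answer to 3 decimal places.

Speed ratio: V_B/V_A = (z_B/z_A)^α = (130.0/43.6)^0.112 = (2.9817)^0.112 = 1.13016
Power-density ratio: P_B/P_A = (V_B/V_A)³ = (1.13016)³ = 1.44350

1.444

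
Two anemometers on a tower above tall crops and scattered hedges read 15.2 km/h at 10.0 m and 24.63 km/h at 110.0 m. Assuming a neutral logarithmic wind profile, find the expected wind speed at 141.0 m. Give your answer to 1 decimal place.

Log law: V ∝ ln(z/z₀). From the pair, with r = V₁/V₂ = 0.61713,
ln z₀ = (ln z₁ − r·ln z₂)/(1 − r) = (2.3026 − 0.61713×4.7005)/0.38287 = -1.5625 → z₀ = 0.2096 m
V₃ = V₁ · ln(z₃/z₀)/ln(z₁/z₀) = 15.2 × 6.5113/3.8651 = 25.6064 km/h

25.6 km/h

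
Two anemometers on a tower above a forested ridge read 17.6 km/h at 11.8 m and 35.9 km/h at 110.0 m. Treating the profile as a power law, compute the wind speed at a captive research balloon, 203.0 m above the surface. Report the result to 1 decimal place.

First find α: α = ln(V₂/V₁)/ln(z₂/z₁) = ln(35.9/17.6)/ln(110.0/11.8) = 0.71284/2.23238 = 0.3193
Extrapolate from 110.0 m to 203.0 m: V₃ = 35.9 × (203.0/110.0)^0.3193 = 35.9 × 1.2161 = 43.6582 km/h

43.7 km/h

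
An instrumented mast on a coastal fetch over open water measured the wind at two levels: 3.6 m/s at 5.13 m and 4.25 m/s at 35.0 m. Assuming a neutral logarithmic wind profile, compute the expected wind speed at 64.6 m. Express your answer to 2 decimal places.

4.46 m/s

Log law: V ∝ ln(z/z₀). From the pair, with r = V₁/V₂ = 0.84706,
ln z₀ = (ln z₁ − r·ln z₂)/(1 − r) = (1.6351 − 0.84706×3.5553)/0.15294 = -9.0001 → z₀ = 0.0001234 m
V₃ = V₁ · ln(z₃/z₀)/ln(z₁/z₀) = 3.6 × 13.1683/10.6352 = 4.4575 m/s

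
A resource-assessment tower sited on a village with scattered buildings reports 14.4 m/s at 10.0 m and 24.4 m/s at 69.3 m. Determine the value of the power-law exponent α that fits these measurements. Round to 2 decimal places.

α ≈ 0.27

Power law: V₂/V₁ = (z₂/z₁)^α ⇒ α = ln(V₂/V₁) / ln(z₂/z₁)
α = ln(24.4/14.4) / ln(69.3/10.0) = ln(1.6944) / ln(6.9300)
  = 0.52735 / 1.93586 = 0.27241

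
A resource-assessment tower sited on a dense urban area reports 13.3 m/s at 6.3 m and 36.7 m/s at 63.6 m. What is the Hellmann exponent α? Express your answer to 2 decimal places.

Power law: V₂/V₁ = (z₂/z₁)^α ⇒ α = ln(V₂/V₁) / ln(z₂/z₁)
α = ln(36.7/13.3) / ln(63.6/6.3) = ln(2.7594) / ln(10.0952)
  = 1.01501 / 2.31206 = 0.43901

α ≈ 0.44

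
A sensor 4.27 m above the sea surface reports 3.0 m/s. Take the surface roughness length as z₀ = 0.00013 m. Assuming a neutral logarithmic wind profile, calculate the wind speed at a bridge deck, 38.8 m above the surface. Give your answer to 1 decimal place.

Log law: V(z) ∝ ln(z/z₀), so V₂/V₁ = ln(z₂/z₀) / ln(z₁/z₀).
ln(38.8/0.00013) = 12.6064, ln(4.27/0.00013) = 10.3996
V₂ = 3.0 × 12.6064/10.3996 = 3.0 × 1.2122 = 3.6366 m/s

3.6 m/s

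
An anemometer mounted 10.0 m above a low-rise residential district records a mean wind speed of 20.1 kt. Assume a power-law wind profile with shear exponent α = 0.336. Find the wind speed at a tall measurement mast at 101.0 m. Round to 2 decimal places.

43.72 kt

Power-law profile: V₂ = V₁ · (z₂/z₁)^α
V₂ = 20.1 × (101.0/10.0)^0.336 = 20.1 × (10.1000)^0.336
    = 20.1 × 2.1750 = 43.7168 kt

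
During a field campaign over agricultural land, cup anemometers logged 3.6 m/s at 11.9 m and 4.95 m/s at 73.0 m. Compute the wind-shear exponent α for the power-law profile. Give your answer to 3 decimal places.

Power law: V₂/V₁ = (z₂/z₁)^α ⇒ α = ln(V₂/V₁) / ln(z₂/z₁)
α = ln(4.95/3.6) / ln(73.0/11.9) = ln(1.3750) / ln(6.1345)
  = 0.31845 / 1.81392 = 0.17556

α ≈ 0.176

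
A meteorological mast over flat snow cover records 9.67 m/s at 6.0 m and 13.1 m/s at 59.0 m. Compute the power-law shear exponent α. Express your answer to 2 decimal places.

Power law: V₂/V₁ = (z₂/z₁)^α ⇒ α = ln(V₂/V₁) / ln(z₂/z₁)
α = ln(13.1/9.67) / ln(59.0/6.0) = ln(1.3547) / ln(9.8333)
  = 0.30358 / 2.28578 = 0.13281

α ≈ 0.13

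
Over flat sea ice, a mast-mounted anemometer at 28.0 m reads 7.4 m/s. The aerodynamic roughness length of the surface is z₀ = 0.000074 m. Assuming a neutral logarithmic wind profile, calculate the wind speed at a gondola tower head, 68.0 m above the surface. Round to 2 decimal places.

7.91 m/s

Log law: V(z) ∝ ln(z/z₀), so V₂/V₁ = ln(z₂/z₀) / ln(z₁/z₀).
ln(68.0/0.000074) = 13.7310, ln(28.0/0.000074) = 12.8436
V₂ = 7.4 × 13.7310/12.8436 = 7.4 × 1.0691 = 7.9112 m/s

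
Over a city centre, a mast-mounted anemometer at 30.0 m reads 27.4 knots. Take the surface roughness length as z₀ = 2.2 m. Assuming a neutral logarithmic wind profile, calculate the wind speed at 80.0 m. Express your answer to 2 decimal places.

Log law: V(z) ∝ ln(z/z₀), so V₂/V₁ = ln(z₂/z₀) / ln(z₁/z₀).
ln(80.0/2.2) = 3.5936, ln(30.0/2.2) = 2.6127
V₂ = 27.4 × 3.5936/2.6127 = 27.4 × 1.3754 = 37.6860 knots

37.69 knots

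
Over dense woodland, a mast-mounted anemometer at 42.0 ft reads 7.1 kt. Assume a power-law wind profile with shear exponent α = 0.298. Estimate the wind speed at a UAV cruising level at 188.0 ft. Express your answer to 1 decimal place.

11.1 kt

Power-law profile: V₂ = V₁ · (z₂/z₁)^α
V₂ = 7.1 × (188.0/42.0)^0.298 = 7.1 × (4.4762)^0.298
    = 7.1 × 1.5630 = 11.0976 kt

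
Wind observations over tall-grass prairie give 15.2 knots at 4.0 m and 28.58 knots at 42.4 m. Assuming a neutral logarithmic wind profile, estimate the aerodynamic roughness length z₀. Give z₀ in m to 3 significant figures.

Log law: V(z) ∝ ln(z/z₀). With r = V₁/V₂ = 15.2/28.58 = 0.53184,
r · ln(z₂/z₀) = ln(z₁/z₀) ⇒ ln z₀ = (ln z₁ − r·ln z₂)/(1 − r)
ln z₀ = (1.38629 − 0.53184×3.74715) / 0.46816 = -1.2957
z₀ = exp(-1.2957) = 0.2737 m

z₀ ≈ 0.274 m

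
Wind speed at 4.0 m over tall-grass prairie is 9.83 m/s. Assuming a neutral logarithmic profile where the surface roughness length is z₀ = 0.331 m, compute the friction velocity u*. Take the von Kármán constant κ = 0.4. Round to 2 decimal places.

u* ≈ 1.58 m/s

Log law: V(z) = (u*/κ) · ln(z/z₀) ⇒ u* = κ · V / ln(z/z₀)
u* = 0.4 × 9.83 / ln(4.0/0.331) = 0.4 × 9.83 / 2.4919
   = 3.9320 / 2.4919 = 1.5779 m/s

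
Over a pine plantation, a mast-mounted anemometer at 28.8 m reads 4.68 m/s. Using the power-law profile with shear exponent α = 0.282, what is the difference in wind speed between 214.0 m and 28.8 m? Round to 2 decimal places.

Power law: V₂ = V₁ · (z₂/z₁)^α = 4.68 × (7.4306)^0.282 = 8.2390 m/s
ΔV = 8.2390 − 4.68 = 3.5590 m/s

3.56 m/s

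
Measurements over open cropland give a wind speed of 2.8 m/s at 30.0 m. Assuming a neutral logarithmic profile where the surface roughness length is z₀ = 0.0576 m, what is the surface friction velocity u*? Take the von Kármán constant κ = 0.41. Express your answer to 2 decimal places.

u* ≈ 0.18 m/s

Log law: V(z) = (u*/κ) · ln(z/z₀) ⇒ u* = κ · V / ln(z/z₀)
u* = 0.41 × 2.8 / ln(30.0/0.0576) = 0.41 × 2.8 / 6.2554
   = 1.1480 / 6.2554 = 0.1835 m/s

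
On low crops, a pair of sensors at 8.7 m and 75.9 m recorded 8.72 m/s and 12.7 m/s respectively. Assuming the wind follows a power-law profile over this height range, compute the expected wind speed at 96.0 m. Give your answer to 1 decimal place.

First find α: α = ln(V₂/V₁)/ln(z₂/z₁) = ln(12.7/8.72)/ln(75.9/8.7) = 0.37598/2.16609 = 0.1736
Extrapolate from 75.9 m to 96.0 m: V₃ = 12.7 × (96.0/75.9)^0.1736 = 12.7 × 1.0416 = 13.2286 m/s

13.2 m/s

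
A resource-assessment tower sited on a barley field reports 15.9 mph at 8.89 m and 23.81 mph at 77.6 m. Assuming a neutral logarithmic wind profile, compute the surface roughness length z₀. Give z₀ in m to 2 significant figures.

Log law: V(z) ∝ ln(z/z₀). With r = V₁/V₂ = 15.9/23.81 = 0.66779,
r · ln(z₂/z₀) = ln(z₁/z₀) ⇒ ln z₀ = (ln z₁ − r·ln z₂)/(1 − r)
ln z₀ = (2.18493 − 0.66779×4.35157) / 0.33221 = -2.1703
z₀ = exp(-2.1703) = 0.1141 m

z₀ ≈ 0.11 m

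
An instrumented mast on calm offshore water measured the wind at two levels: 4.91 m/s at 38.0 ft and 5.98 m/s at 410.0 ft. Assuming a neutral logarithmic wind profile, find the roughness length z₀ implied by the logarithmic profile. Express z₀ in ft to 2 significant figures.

z₀ ≈ 0.00069 ft

Log law: V(z) ∝ ln(z/z₀). With r = V₁/V₂ = 4.91/5.98 = 0.82107,
r · ln(z₂/z₀) = ln(z₁/z₀) ⇒ ln z₀ = (ln z₁ − r·ln z₂)/(1 − r)
ln z₀ = (3.63759 − 0.82107×6.01616) / 0.17893 = -7.2772
z₀ = exp(-7.2772) = 0.0006911 ft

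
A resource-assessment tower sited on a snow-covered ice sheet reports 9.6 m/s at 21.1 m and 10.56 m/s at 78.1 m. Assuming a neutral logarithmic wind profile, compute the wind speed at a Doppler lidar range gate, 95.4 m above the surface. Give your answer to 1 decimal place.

10.7 m/s

Log law: V ∝ ln(z/z₀). From the pair, with r = V₁/V₂ = 0.90909,
ln z₀ = (ln z₁ − r·ln z₂)/(1 − r) = (3.0493 − 0.90909×4.3580)/0.09091 = -10.0379 → z₀ = 0.00004371 m
V₃ = V₁ · ln(z₃/z₀)/ln(z₁/z₀) = 9.6 × 14.5960/13.0872 = 10.7068 m/s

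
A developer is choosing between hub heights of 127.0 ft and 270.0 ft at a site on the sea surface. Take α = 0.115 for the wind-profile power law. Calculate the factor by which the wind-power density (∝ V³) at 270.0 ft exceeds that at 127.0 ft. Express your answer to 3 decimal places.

Speed ratio: V_B/V_A = (z_B/z_A)^α = (270.0/127.0)^0.115 = (2.1260)^0.115 = 1.09061
Power-density ratio: P_B/P_A = (V_B/V_A)³ = (1.09061)³ = 1.29720

1.297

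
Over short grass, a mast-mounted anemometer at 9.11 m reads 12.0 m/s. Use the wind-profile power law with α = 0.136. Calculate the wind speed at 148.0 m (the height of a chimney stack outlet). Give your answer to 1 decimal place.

17.5 m/s

Power-law profile: V₂ = V₁ · (z₂/z₁)^α
V₂ = 12.0 × (148.0/9.11)^0.136 = 12.0 × (16.2459)^0.136
    = 12.0 × 1.4610 = 17.5324 m/s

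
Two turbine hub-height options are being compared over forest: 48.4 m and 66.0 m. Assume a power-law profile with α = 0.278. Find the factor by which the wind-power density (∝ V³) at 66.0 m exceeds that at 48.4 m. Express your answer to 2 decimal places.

Speed ratio: V_B/V_A = (z_B/z_A)^α = (66.0/48.4)^0.278 = (1.3636)^0.278 = 1.09005
Power-density ratio: P_B/P_A = (V_B/V_A)³ = (1.09005)³ = 1.29521

1.30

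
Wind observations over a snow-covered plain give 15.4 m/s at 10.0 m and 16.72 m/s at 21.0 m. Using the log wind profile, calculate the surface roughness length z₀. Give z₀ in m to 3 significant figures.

z₀ ≈ 0.00174 m

Log law: V(z) ∝ ln(z/z₀). With r = V₁/V₂ = 15.4/16.72 = 0.92105,
r · ln(z₂/z₀) = ln(z₁/z₀) ⇒ ln z₀ = (ln z₁ − r·ln z₂)/(1 − r)
ln z₀ = (2.30259 − 0.92105×3.04452) / 0.07895 = -6.3534
z₀ = exp(-6.3534) = 0.001741 m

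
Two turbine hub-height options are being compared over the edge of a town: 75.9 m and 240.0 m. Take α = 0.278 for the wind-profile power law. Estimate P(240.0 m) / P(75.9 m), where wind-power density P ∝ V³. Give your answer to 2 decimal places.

2.61

Speed ratio: V_B/V_A = (z_B/z_A)^α = (240.0/75.9)^0.278 = (3.1621)^0.278 = 1.37718
Power-density ratio: P_B/P_A = (V_B/V_A)³ = (1.37718)³ = 2.61201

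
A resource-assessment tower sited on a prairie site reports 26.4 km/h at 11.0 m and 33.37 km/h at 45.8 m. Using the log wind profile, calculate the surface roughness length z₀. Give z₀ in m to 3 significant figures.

z₀ ≈ 0.0495 m

Log law: V(z) ∝ ln(z/z₀). With r = V₁/V₂ = 26.4/33.37 = 0.79113,
r · ln(z₂/z₀) = ln(z₁/z₀) ⇒ ln z₀ = (ln z₁ − r·ln z₂)/(1 − r)
ln z₀ = (2.39790 − 0.79113×3.82428) / 0.20887 = -3.0048
z₀ = exp(-3.0048) = 0.04955 m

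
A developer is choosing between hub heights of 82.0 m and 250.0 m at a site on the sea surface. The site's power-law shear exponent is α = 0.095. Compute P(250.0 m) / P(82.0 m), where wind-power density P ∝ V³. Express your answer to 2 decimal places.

1.37

Speed ratio: V_B/V_A = (z_B/z_A)^α = (250.0/82.0)^0.095 = (3.0488)^0.095 = 1.11171
Power-density ratio: P_B/P_A = (V_B/V_A)³ = (1.11171)³ = 1.37397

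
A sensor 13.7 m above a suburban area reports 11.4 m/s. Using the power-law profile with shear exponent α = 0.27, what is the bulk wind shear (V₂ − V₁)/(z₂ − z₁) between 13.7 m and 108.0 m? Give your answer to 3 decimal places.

0.090 m/s/m

Power law: V₂ = V₁ · (z₂/z₁)^α = 11.4 × (7.8832)^0.27 = 19.9074 m/s
ΔV/Δz = (19.9074 − 11.4)/(108.0 − 13.7) = 8.5074/94.3000 = 0.09022 m/s/m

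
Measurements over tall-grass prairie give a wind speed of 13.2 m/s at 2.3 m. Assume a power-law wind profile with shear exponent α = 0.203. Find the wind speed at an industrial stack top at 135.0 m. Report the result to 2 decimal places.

Power-law profile: V₂ = V₁ · (z₂/z₁)^α
V₂ = 13.2 × (135.0/2.3)^0.203 = 13.2 × (58.6957)^0.203
    = 13.2 × 2.2857 = 30.1718 m/s

30.17 m/s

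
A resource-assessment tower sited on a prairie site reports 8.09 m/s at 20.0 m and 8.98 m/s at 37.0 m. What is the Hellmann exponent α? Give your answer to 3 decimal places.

Power law: V₂/V₁ = (z₂/z₁)^α ⇒ α = ln(V₂/V₁) / ln(z₂/z₁)
α = ln(8.98/8.09) / ln(37.0/20.0) = ln(1.1100) / ln(1.8500)
  = 0.10437 / 0.61519 = 0.16966

α ≈ 0.170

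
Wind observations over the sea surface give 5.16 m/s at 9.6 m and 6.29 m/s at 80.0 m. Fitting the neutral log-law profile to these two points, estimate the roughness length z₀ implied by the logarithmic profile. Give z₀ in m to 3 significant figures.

Log law: V(z) ∝ ln(z/z₀). With r = V₁/V₂ = 5.16/6.29 = 0.82035,
r · ln(z₂/z₀) = ln(z₁/z₀) ⇒ ln z₀ = (ln z₁ − r·ln z₂)/(1 − r)
ln z₀ = (2.26176 − 0.82035×4.38203) / 0.17965 = -7.4201
z₀ = exp(-7.4201) = 0.0005991 m

z₀ ≈ 0.000599 m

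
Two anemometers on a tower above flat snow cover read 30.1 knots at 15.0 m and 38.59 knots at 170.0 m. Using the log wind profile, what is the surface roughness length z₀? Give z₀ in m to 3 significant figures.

z₀ ≈ 0.00274 m

Log law: V(z) ∝ ln(z/z₀). With r = V₁/V₂ = 30.1/38.59 = 0.77999,
r · ln(z₂/z₀) = ln(z₁/z₀) ⇒ ln z₀ = (ln z₁ − r·ln z₂)/(1 − r)
ln z₀ = (2.70805 − 0.77999×5.13580) / 0.22001 = -5.8992
z₀ = exp(-5.8992) = 0.002742 m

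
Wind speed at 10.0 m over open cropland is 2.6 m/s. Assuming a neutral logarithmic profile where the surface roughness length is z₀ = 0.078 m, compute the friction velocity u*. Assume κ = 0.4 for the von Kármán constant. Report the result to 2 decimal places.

Log law: V(z) = (u*/κ) · ln(z/z₀) ⇒ u* = κ · V / ln(z/z₀)
u* = 0.4 × 2.6 / ln(10.0/0.078) = 0.4 × 2.6 / 4.8536
   = 1.0400 / 4.8536 = 0.2143 m/s

u* ≈ 0.21 m/s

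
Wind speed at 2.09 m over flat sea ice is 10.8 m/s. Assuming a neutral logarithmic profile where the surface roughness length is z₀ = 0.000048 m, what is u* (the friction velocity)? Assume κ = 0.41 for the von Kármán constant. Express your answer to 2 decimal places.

u* ≈ 0.41 m/s

Log law: V(z) = (u*/κ) · ln(z/z₀) ⇒ u* = κ · V / ln(z/z₀)
u* = 0.41 × 10.8 / ln(2.09/0.000048) = 0.41 × 10.8 / 10.6815
   = 4.4280 / 10.6815 = 0.4145 m/s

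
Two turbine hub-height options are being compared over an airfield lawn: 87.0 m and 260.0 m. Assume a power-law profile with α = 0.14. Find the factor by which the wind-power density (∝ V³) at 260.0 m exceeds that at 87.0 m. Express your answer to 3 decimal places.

Speed ratio: V_B/V_A = (z_B/z_A)^α = (260.0/87.0)^0.14 = (2.9885)^0.14 = 1.16564
Power-density ratio: P_B/P_A = (V_B/V_A)³ = (1.16564)³ = 1.58376

1.584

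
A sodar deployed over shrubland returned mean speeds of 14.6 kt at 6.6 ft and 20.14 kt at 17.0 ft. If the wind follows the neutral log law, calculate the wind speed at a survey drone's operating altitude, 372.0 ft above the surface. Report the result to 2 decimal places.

Log law: V ∝ ln(z/z₀). From the pair, with r = V₁/V₂ = 0.72493,
ln z₀ = (ln z₁ − r·ln z₂)/(1 − r) = (1.8871 − 0.72493×2.8332)/0.27507 = -0.6064 → z₀ = 0.5453 ft
V₃ = V₁ · ln(z₃/z₀)/ln(z₁/z₀) = 14.6 × 6.5253/2.4934 = 38.2077 kt

38.21 kt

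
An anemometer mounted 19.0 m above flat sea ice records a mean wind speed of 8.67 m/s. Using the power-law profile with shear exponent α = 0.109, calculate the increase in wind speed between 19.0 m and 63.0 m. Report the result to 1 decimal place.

1.2 m/s

Power law: V₂ = V₁ · (z₂/z₁)^α = 8.67 × (3.3158)^0.109 = 9.8801 m/s
ΔV = 9.8801 − 8.67 = 1.2101 m/s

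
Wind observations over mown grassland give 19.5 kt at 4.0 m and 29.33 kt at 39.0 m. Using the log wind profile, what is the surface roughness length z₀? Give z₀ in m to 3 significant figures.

Log law: V(z) ∝ ln(z/z₀). With r = V₁/V₂ = 19.5/29.33 = 0.66485,
r · ln(z₂/z₀) = ln(z₁/z₀) ⇒ ln z₀ = (ln z₁ − r·ln z₂)/(1 − r)
ln z₀ = (1.38629 − 0.66485×3.66356) / 0.33515 = -3.1312
z₀ = exp(-3.1312) = 0.04367 m

z₀ ≈ 0.0437 m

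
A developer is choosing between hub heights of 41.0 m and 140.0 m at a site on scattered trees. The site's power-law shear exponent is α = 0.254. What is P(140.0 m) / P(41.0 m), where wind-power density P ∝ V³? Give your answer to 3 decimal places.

Speed ratio: V_B/V_A = (z_B/z_A)^α = (140.0/41.0)^0.254 = (3.4146)^0.254 = 1.36606
Power-density ratio: P_B/P_A = (V_B/V_A)³ = (1.36606)³ = 2.54923

2.549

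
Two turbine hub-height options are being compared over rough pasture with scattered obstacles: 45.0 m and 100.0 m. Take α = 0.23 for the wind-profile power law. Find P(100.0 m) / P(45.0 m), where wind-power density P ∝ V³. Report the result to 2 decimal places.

1.73

Speed ratio: V_B/V_A = (z_B/z_A)^α = (100.0/45.0)^0.23 = (2.2222)^0.23 = 1.20160
Power-density ratio: P_B/P_A = (V_B/V_A)³ = (1.20160)³ = 1.73494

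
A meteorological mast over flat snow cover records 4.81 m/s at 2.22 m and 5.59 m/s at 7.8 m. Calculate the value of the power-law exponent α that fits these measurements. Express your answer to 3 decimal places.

Power law: V₂/V₁ = (z₂/z₁)^α ⇒ α = ln(V₂/V₁) / ln(z₂/z₁)
α = ln(5.59/4.81) / ln(7.8/2.22) = ln(1.1622) / ln(3.5135)
  = 0.15028 / 1.25662 = 0.11959

α ≈ 0.120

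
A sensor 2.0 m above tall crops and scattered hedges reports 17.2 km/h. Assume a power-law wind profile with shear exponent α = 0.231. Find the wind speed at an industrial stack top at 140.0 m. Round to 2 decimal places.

45.89 km/h

Power-law profile: V₂ = V₁ · (z₂/z₁)^α
V₂ = 17.2 × (140.0/2.0)^0.231 = 17.2 × (70.0000)^0.231
    = 17.2 × 2.6682 = 45.8930 km/h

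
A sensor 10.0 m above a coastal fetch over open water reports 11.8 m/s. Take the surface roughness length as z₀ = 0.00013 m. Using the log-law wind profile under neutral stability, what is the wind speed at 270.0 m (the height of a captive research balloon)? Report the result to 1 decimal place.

15.3 m/s

Log law: V(z) ∝ ln(z/z₀), so V₂/V₁ = ln(z₂/z₀) / ln(z₁/z₀).
ln(270.0/0.00013) = 14.5464, ln(10.0/0.00013) = 11.2506
V₂ = 11.8 × 14.5464/11.2506 = 11.8 × 1.2929 = 15.2568 m/s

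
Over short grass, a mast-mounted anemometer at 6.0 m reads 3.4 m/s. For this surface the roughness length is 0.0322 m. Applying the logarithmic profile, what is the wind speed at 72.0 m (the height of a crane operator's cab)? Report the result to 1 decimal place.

Log law: V(z) ∝ ln(z/z₀), so V₂/V₁ = ln(z₂/z₀) / ln(z₁/z₀).
ln(72.0/0.0322) = 7.7125, ln(6.0/0.0322) = 5.2275
V₂ = 3.4 × 7.7125/5.2275 = 3.4 × 1.4753 = 5.0162 m/s

5.0 m/s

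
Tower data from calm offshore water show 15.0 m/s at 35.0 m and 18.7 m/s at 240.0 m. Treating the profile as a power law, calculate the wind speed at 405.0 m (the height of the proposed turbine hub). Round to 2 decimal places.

First find α: α = ln(V₂/V₁)/ln(z₂/z₁) = ln(18.7/15.0)/ln(240.0/35.0) = 0.22047/1.92529 = 0.1145
Extrapolate from 240.0 m to 405.0 m: V₃ = 18.7 × (405.0/240.0)^0.1145 = 18.7 × 1.0618 = 19.8547 m/s

19.85 m/s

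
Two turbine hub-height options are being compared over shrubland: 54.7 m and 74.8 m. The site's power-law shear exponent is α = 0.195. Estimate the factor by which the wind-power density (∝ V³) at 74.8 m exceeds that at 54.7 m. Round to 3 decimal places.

Speed ratio: V_B/V_A = (z_B/z_A)^α = (74.8/54.7)^0.195 = (1.3675)^0.195 = 1.06293
Power-density ratio: P_B/P_A = (V_B/V_A)³ = (1.06293)³ = 1.20091

1.201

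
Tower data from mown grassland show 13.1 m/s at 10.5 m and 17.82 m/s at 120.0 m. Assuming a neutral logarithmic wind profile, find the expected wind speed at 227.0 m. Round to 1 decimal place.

19.1 m/s

Log law: V ∝ ln(z/z₀). From the pair, with r = V₁/V₂ = 0.73513,
ln z₀ = (ln z₁ − r·ln z₂)/(1 − r) = (2.3514 − 0.73513×4.7875)/0.26487 = -4.4099 → z₀ = 0.01216 m
V₃ = V₁ · ln(z₃/z₀)/ln(z₁/z₀) = 13.1 × 9.8348/6.7613 = 19.0551 m/s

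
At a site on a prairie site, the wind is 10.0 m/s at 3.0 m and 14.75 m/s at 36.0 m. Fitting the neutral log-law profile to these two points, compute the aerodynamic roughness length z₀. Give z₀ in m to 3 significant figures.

Log law: V(z) ∝ ln(z/z₀). With r = V₁/V₂ = 10.0/14.75 = 0.67797,
r · ln(z₂/z₀) = ln(z₁/z₀) ⇒ ln z₀ = (ln z₁ − r·ln z₂)/(1 − r)
ln z₀ = (1.09861 − 0.67797×3.58352) / 0.32203 = -4.1328
z₀ = exp(-4.1328) = 0.01604 m

z₀ ≈ 0.0160 m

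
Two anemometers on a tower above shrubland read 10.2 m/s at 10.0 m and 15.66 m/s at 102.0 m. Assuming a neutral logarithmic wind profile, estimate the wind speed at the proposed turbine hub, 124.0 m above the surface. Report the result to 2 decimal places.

16.12 m/s

Log law: V ∝ ln(z/z₀). From the pair, with r = V₁/V₂ = 0.65134,
ln z₀ = (ln z₁ − r·ln z₂)/(1 − r) = (2.3026 − 0.65134×4.6250)/0.34866 = -2.0359 → z₀ = 0.1306 m
V₃ = V₁ · ln(z₃/z₀)/ln(z₁/z₀) = 10.2 × 6.8562/4.3385 = 16.1192 m/s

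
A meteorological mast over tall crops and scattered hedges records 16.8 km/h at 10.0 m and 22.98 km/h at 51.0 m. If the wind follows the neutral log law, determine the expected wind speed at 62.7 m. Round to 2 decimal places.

Log law: V ∝ ln(z/z₀). From the pair, with r = V₁/V₂ = 0.73107,
ln z₀ = (ln z₁ − r·ln z₂)/(1 − r) = (2.3026 − 0.73107×3.9318)/0.26893 = -2.1264 → z₀ = 0.1193 m
V₃ = V₁ · ln(z₃/z₀)/ln(z₁/z₀) = 16.8 × 6.2648/4.4290 = 23.7634 km/h

23.76 km/h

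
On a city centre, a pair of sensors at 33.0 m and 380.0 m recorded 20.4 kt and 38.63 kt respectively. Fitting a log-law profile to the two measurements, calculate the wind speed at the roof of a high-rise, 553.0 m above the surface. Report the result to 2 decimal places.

Log law: V ∝ ln(z/z₀). From the pair, with r = V₁/V₂ = 0.52809,
ln z₀ = (ln z₁ − r·ln z₂)/(1 − r) = (3.4965 − 0.52809×5.9402)/0.47191 = 0.7620 → z₀ = 2.142 m
V₃ = V₁ · ln(z₃/z₀)/ln(z₁/z₀) = 20.4 × 5.5534/2.7345 = 41.4289 kt

41.43 kt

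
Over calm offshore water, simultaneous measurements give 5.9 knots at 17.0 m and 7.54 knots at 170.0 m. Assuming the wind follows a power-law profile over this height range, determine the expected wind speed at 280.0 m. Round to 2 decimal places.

First find α: α = ln(V₂/V₁)/ln(z₂/z₁) = ln(7.54/5.9)/ln(170.0/17.0) = 0.24527/2.30259 = 0.1065
Extrapolate from 170.0 m to 280.0 m: V₃ = 7.54 × (280.0/170.0)^0.1065 = 7.54 × 1.0546 = 7.9516 knots

7.95 knots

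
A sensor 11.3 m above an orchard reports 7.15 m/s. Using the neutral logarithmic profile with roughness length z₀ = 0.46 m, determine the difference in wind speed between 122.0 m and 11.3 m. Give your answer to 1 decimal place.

5.3 m/s

Log law: V₂ = V₁ · ln(z₂/z₀)/ln(z₁/z₀) = 7.15 × 5.5805/3.2013 = 12.4639 m/s
ΔV = 12.4639 − 7.15 = 5.3139 m/s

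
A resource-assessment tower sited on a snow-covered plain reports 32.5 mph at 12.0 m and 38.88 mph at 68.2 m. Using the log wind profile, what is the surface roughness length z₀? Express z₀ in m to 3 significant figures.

Log law: V(z) ∝ ln(z/z₀). With r = V₁/V₂ = 32.5/38.88 = 0.83591,
r · ln(z₂/z₀) = ln(z₁/z₀) ⇒ ln z₀ = (ln z₁ − r·ln z₂)/(1 − r)
ln z₀ = (2.48491 − 0.83591×4.22244) / 0.16409 = -6.3662
z₀ = exp(-6.3662) = 0.001719 m

z₀ ≈ 0.00172 m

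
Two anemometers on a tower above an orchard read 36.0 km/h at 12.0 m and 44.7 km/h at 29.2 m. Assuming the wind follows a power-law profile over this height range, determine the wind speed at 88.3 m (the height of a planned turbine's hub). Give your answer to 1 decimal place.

58.5 km/h

First find α: α = ln(V₂/V₁)/ln(z₂/z₁) = ln(44.7/36.0)/ln(29.2/12.0) = 0.21645/0.88926 = 0.2434
Extrapolate from 29.2 m to 88.3 m: V₃ = 44.7 × (88.3/29.2)^0.2434 = 44.7 × 1.3091 = 58.5173 km/h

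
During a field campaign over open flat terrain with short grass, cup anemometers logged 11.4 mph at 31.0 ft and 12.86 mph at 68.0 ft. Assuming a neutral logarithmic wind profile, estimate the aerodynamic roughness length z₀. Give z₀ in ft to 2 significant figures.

Log law: V(z) ∝ ln(z/z₀). With r = V₁/V₂ = 11.4/12.86 = 0.88647,
r · ln(z₂/z₀) = ln(z₁/z₀) ⇒ ln z₀ = (ln z₁ − r·ln z₂)/(1 − r)
ln z₀ = (3.43399 − 0.88647×4.21951) / 0.11353 = -2.6995
z₀ = exp(-2.6995) = 0.06724 ft

z₀ ≈ 0.067 ft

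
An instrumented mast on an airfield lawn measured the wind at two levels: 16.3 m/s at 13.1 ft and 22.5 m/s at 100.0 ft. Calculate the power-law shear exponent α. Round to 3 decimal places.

α ≈ 0.159

Power law: V₂/V₁ = (z₂/z₁)^α ⇒ α = ln(V₂/V₁) / ln(z₂/z₁)
α = ln(22.5/16.3) / ln(100.0/13.1) = ln(1.3804) / ln(7.6336)
  = 0.32235 / 2.03256 = 0.15859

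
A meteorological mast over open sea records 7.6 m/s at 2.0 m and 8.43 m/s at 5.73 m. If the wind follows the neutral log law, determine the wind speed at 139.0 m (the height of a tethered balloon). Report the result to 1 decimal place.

10.9 m/s

Log law: V ∝ ln(z/z₀). From the pair, with r = V₁/V₂ = 0.90154,
ln z₀ = (ln z₁ − r·ln z₂)/(1 − r) = (0.6931 − 0.90154×1.7457)/0.09846 = -8.9448 → z₀ = 0.0001304 m
V₃ = V₁ · ln(z₃/z₀)/ln(z₁/z₀) = 7.6 × 13.8793/9.6380 = 10.9445 m/s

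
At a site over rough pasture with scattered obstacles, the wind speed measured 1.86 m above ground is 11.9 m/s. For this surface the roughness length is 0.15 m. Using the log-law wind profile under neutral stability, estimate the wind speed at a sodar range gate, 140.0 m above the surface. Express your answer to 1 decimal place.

Log law: V(z) ∝ ln(z/z₀), so V₂/V₁ = ln(z₂/z₀) / ln(z₁/z₀).
ln(140.0/0.15) = 6.8388, ln(1.86/0.15) = 2.5177
V₂ = 11.9 × 6.8388/2.5177 = 11.9 × 2.7163 = 32.3237 m/s

32.3 m/s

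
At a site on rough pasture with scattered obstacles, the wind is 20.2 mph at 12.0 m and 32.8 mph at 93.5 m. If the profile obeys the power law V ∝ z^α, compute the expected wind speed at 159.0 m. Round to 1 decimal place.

First find α: α = ln(V₂/V₁)/ln(z₂/z₁) = ln(32.8/20.2)/ln(93.5/12.0) = 0.48475/2.05305 = 0.2361
Extrapolate from 93.5 m to 159.0 m: V₃ = 32.8 × (159.0/93.5)^0.2361 = 32.8 × 1.1336 = 37.1807 mph

37.2 mph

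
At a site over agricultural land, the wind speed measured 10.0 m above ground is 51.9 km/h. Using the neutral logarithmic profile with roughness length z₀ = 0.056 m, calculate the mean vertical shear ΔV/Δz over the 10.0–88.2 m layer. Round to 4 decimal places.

0.2787 km/h/m

Log law: V₂ = V₁ · ln(z₂/z₀)/ln(z₁/z₀) = 51.9 × 7.3620/5.1850 = 73.6913 km/h
ΔV/Δz = (73.6913 − 51.9)/(88.2 − 10.0) = 21.7913/78.2000 = 0.27866 km/h/m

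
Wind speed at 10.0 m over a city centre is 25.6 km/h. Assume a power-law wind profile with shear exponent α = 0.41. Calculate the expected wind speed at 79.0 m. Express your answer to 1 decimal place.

59.7 km/h

Power-law profile: V₂ = V₁ · (z₂/z₁)^α
V₂ = 25.6 × (79.0/10.0)^0.41 = 25.6 × (7.9000)^0.41
    = 25.6 × 2.3336 = 59.7403 km/h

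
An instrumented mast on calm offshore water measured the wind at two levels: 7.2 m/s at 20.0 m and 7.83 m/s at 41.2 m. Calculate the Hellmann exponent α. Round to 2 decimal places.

Power law: V₂/V₁ = (z₂/z₁)^α ⇒ α = ln(V₂/V₁) / ln(z₂/z₁)
α = ln(7.83/7.2) / ln(41.2/20.0) = ln(1.0875) / ln(2.0600)
  = 0.08388 / 0.72271 = 0.11607

α ≈ 0.12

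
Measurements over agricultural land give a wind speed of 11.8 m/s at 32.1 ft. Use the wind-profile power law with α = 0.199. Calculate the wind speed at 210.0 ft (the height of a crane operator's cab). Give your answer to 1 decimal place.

17.1 m/s

Power-law profile: V₂ = V₁ · (z₂/z₁)^α
V₂ = 11.8 × (210.0/32.1)^0.199 = 11.8 × (6.5421)^0.199
    = 11.8 × 1.4532 = 17.1478 m/s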